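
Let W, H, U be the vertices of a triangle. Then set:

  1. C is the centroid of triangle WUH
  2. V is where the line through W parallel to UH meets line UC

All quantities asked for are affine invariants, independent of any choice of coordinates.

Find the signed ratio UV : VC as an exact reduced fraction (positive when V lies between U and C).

UV:VC = -3/2

Set W = (0, 0), H = (1, 0), U = (0, 1); any affine frame gives the same invariant.
1. C is the centroid of triangle WUH ⇒ C = (1/3, 1/3)
2. V is where the line through W parallel to UH meets line UC ⇒ V = (1, -1)
V = U + t·(C−U) with t = 3, so UV:VC = t:(1−t) = 3:-2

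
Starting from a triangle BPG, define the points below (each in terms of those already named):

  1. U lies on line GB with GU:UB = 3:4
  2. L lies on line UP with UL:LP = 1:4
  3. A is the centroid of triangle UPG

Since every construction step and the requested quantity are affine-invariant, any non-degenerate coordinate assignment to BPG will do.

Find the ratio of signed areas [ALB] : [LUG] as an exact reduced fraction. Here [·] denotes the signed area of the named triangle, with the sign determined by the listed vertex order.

Set B = (0, 0), P = (1, 0), G = (0, 1); any affine frame gives the same invariant.
1. U lies on line GB with GU:UB = 3:4 ⇒ U = (0, 4/7)
2. L lies on line UP with UL:LP = 1:4 ⇒ L = (1/5, 16/35)
3. A is the centroid of triangle UPG ⇒ A = (1/3, 11/21)
2·[ALB] = 1/21, 2·[LUG] = -3/35
[ALB]:[LUG] = 1/21:-3/35 = -5/9

[ALB]:[LUG] = -5/9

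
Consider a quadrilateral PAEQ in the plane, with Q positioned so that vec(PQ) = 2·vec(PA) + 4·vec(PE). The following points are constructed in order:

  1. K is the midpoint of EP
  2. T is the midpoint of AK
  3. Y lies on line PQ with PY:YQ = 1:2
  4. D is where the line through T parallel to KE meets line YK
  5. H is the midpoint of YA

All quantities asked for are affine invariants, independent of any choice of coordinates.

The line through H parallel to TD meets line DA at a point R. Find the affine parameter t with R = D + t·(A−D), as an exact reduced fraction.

Set P = (0, 0), A = (1, 0), E = (0, 1), Q = (2, 4); any affine frame gives the same invariant.
1. K is the midpoint of EP ⇒ K = (0, 1/2)
2. T is the midpoint of AK ⇒ T = (1/2, 1/4)
3. Y lies on line PQ with PY:YQ = 1:2 ⇒ Y = (2/3, 4/3)
4. D is where the line through T parallel to KE meets line YK ⇒ D = (1/2, 9/8)
5. H is the midpoint of YA ⇒ H = (5/6, 2/3)
through H parallel to TD: direction (0, 7/8); meets DA at R = (5/6, 3/8)
R = D + t·(A−D) with t = 2/3

t = 2/3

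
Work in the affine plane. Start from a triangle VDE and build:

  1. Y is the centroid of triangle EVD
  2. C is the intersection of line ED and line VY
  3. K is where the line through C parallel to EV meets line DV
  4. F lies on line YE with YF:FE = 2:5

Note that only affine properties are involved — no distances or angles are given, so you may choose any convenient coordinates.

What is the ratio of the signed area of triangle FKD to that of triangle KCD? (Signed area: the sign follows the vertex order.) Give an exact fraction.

Assign V = (0, 0), D = (1, 0), E = (0, 1) — the answer is frame-independent, so this choice is without loss of generality.
1. Y is the centroid of triangle EVD ⇒ Y = (1/3, 1/3)
2. C is the intersection of line ED and line VY ⇒ C = (1/2, 1/2)
3. K is where the line through C parallel to EV meets line DV ⇒ K = (1/2, 0)
4. F lies on line YE with YF:FE = 2:5 ⇒ F = (5/21, 11/21)
2·[FKD] = 11/42, 2·[KCD] = -1/4
[FKD]:[KCD] = 11/42:-1/4 = -22/21

[FKD]:[KCD] = -22/21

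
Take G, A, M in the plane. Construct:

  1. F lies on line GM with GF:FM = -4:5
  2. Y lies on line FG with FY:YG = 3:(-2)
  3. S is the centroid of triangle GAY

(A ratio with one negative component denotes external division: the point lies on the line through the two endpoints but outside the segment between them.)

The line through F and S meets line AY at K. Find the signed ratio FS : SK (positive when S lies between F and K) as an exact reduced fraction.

Choose coordinates G = (0, 0), A = (1, 0), M = (0, 1).
1. F lies on line GM with GF:FM = -4:5 ⇒ F = (0, -4)
2. Y lies on line FG with FY:YG = 3:(-2) ⇒ Y = (0, 8)
3. S is the centroid of triangle GAY ⇒ S = (1/3, 8/3)
line FS meets AY at K = (3/7, 32/7)
S = F + t·(K−F) with t = 7/9, so FS:SK = 7/9:2/9

FS:SK = 7/2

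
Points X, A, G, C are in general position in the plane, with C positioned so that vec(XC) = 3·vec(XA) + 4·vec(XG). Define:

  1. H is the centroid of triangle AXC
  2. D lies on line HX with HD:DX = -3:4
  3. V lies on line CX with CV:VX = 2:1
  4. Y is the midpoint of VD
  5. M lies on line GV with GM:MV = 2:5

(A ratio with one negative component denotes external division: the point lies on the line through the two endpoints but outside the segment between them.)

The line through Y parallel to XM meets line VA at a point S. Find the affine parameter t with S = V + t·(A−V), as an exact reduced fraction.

t = 227/48

Work in coordinates with X = (0, 0), A = (1, 0), G = (0, 1), C = (3, 4).
1. H is the centroid of triangle AXC ⇒ H = (4/3, 4/3)
2. D lies on line HX with HD:DX = -3:4 ⇒ D = (16/3, 16/3)
3. V lies on line CX with CV:VX = 2:1 ⇒ V = (1, 4/3)
4. Y is the midpoint of VD ⇒ Y = (19/6, 10/3)
5. M lies on line GV with GM:MV = 2:5 ⇒ M = (2/7, 23/21)
through Y parallel to XM: direction (2/7, 23/21); meets VA at S = (1, -179/36)
S = V + t·(A−V) with t = 227/48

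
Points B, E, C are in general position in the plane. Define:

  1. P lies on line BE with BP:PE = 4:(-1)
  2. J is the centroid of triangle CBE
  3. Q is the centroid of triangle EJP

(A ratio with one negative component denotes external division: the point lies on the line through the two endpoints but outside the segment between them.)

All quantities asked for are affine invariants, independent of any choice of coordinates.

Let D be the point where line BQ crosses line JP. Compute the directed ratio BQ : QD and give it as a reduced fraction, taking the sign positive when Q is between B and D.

Assign B = (0, 0), E = (1, 0), C = (0, 1) — the answer is frame-independent, so this choice is without loss of generality.
1. P lies on line BE with BP:PE = 4:(-1) ⇒ P = (4/3, 0)
2. J is the centroid of triangle CBE ⇒ J = (1/3, 1/3)
3. Q is the centroid of triangle EJP ⇒ Q = (8/9, 1/9)
line BQ meets JP at D = (32/33, 4/33)
Q = B + t·(D−B) with t = 11/12, so BQ:QD = 11/12:1/12

BQ:QD = 11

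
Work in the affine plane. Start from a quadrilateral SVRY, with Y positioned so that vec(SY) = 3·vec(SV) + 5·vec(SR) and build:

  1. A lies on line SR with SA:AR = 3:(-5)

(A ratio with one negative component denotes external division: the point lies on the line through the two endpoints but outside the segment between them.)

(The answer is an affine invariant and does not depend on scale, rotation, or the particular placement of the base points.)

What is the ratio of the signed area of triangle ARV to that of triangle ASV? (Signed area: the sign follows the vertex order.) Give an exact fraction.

Work in coordinates with S = (0, 0), V = (1, 0), R = (0, 1), Y = (3, 5).
1. A lies on line SR with SA:AR = 3:(-5) ⇒ A = (0, -3/2)
2·[ARV] = -5/2, 2·[ASV] = -3/2
[ARV]:[ASV] = -5/2:-3/2 = 5/3

[ARV]:[ASV] = 5/3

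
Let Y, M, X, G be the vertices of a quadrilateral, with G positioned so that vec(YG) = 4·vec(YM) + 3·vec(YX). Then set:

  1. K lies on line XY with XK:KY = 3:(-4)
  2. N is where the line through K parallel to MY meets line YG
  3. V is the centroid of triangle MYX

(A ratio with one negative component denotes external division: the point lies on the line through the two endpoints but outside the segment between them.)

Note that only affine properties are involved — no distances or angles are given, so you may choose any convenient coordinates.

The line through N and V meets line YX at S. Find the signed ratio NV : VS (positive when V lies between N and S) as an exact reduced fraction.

NV:VS = 15

Choose coordinates Y = (0, 0), M = (1, 0), X = (0, 1), G = (4, 3).
1. K lies on line XY with XK:KY = 3:(-4) ⇒ K = (0, 4)
2. N is where the line through K parallel to MY meets line YG ⇒ N = (16/3, 4)
3. V is the centroid of triangle MYX ⇒ V = (1/3, 1/3)
line NV meets YX at S = (0, 4/45)
V = N + t·(S−N) with t = 15/16, so NV:VS = 15/16:1/16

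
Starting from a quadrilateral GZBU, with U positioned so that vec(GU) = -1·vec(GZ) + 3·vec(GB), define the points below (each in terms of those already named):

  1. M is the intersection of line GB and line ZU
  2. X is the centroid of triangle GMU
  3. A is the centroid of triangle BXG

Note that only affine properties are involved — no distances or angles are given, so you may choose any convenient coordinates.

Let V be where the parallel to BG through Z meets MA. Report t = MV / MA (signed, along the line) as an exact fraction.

Assign G = (0, 0), Z = (1, 0), B = (0, 1), U = (-1, 3) — the answer is frame-independent, so this choice is without loss of generality.
1. M is the intersection of line GB and line ZU ⇒ M = (0, 3/2)
2. X is the centroid of triangle GMU ⇒ X = (-1/3, 3/2)
3. A is the centroid of triangle BXG ⇒ A = (-1/9, 5/6)
through Z parallel to BG: direction (0, -1); meets MA at V = (1, 15/2)
V = M + t·(A−M) with t = -9

t = -9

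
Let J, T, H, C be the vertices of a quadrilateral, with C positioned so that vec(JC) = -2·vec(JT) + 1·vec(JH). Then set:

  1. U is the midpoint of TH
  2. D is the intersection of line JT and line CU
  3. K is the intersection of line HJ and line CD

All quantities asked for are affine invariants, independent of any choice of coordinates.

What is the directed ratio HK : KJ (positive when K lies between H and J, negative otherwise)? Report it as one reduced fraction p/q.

HK:KJ = 2/3

Work in coordinates with J = (0, 0), T = (1, 0), H = (0, 1), C = (-2, 1).
1. U is the midpoint of TH ⇒ U = (1/2, 1/2)
2. D is the intersection of line JT and line CU ⇒ D = (3, 0)
3. K is the intersection of line HJ and line CD ⇒ K = (0, 3/5)
K = H + t·(J−H) with t = 2/5, so HK:KJ = t:(1−t) = 2/5:3/5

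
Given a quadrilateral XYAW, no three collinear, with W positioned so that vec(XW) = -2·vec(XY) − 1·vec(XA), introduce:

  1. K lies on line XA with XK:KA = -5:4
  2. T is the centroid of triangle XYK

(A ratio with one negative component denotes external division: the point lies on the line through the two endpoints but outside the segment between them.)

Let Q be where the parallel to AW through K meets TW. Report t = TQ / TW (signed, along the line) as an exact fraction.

Assign X = (0, 0), Y = (1, 0), A = (0, 1), W = (-2, -1) — the answer is frame-independent, so this choice is without loss of generality.
1. K lies on line XA with XK:KA = -5:4 ⇒ K = (0, 5)
2. T is the centroid of triangle XYK ⇒ T = (1/3, 5/3)
through K parallel to AW: direction (-2, -2); meets TW at Q = (26, 31)
Q = T + t·(W−T) with t = -11

t = -11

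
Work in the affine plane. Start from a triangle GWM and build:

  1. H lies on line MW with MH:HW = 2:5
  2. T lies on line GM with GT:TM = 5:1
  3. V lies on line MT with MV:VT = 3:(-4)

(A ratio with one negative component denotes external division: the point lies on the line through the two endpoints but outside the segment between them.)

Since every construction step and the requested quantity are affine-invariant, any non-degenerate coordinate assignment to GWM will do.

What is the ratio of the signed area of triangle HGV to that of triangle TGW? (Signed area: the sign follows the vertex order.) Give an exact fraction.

Choose coordinates G = (0, 0), W = (1, 0), M = (0, 1).
1. H lies on line MW with MH:HW = 2:5 ⇒ H = (2/7, 5/7)
2. T lies on line GM with GT:TM = 5:1 ⇒ T = (0, 5/6)
3. V lies on line MT with MV:VT = 3:(-4) ⇒ V = (0, 3/2)
2·[HGV] = -3/7, 2·[TGW] = 5/6
[HGV]:[TGW] = -3/7:5/6 = -18/35

[HGV]:[TGW] = -18/35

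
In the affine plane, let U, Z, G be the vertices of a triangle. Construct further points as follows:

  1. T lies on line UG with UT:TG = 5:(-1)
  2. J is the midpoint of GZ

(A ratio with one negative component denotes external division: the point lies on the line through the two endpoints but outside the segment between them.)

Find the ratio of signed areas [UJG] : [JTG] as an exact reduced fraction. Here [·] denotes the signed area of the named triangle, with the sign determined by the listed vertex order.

Assign U = (0, 0), Z = (1, 0), G = (0, 1) — the answer is frame-independent, so this choice is without loss of generality.
1. T lies on line UG with UT:TG = 5:(-1) ⇒ T = (0, 5/4)
2. J is the midpoint of GZ ⇒ J = (1/2, 1/2)
2·[UJG] = 1/2, 2·[JTG] = 1/8
[UJG]:[JTG] = 1/2:1/8 = 4

[UJG]:[JTG] = 4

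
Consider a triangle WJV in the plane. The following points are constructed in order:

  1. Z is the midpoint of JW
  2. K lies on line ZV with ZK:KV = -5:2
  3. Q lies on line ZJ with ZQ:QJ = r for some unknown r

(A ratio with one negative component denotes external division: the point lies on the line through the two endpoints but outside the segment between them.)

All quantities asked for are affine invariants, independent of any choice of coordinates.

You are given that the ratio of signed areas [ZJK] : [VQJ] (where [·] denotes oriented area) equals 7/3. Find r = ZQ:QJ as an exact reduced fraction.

Choose coordinates W = (0, 0), J = (1, 0), V = (0, 1).
1. Z is the midpoint of JW ⇒ Z = (1/2, 0)
2. K lies on line ZV with ZK:KV = -5:2 ⇒ K = (-1/3, 5/3)
3. With ZQ:QJ = r, write λ = r/(r+1) so Q = Z + λ·(J−Z); Q is affine-linear in λ
Every point depending on Q is an affine combination of Q and λ-independent points, so each such coordinate is linear in λ; the λ² term in each signed area is a multiple of (J−Z)×(J−Z) = 0, so 2·[ZJK] and 2·[VQJ] are each linear in λ. Evaluating at λ=0 and λ=1:
  2·[ZJK] = 5/6,   2·[VQJ] = -1/2·λ + 1/2
So [ZJK]:[VQJ] = (5/6) / (-1/2·λ + 1/2). Setting this equal to 7/3:
  5/6 = 7/3·(-1/2·λ + 1/2)  ⇒  λ = 2/7
Then r = λ/(1−λ) = (2/7)/(5/7) = 2/5. Check: with r = 2/5, Q = (9/14, 0) and [ZJK]:[VQJ] = 7/3 as required.

r = 2/5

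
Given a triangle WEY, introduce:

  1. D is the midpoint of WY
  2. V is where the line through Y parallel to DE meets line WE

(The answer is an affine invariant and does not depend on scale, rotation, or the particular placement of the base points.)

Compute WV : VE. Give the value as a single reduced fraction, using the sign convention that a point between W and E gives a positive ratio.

WV:VE = -2

Choose coordinates W = (0, 0), E = (1, 0), Y = (0, 1).
1. D is the midpoint of WY ⇒ D = (0, 1/2)
2. V is where the line through Y parallel to DE meets line WE ⇒ V = (2, 0)
V = W + t·(E−W) with t = 2, so WV:VE = t:(1−t) = 2:-1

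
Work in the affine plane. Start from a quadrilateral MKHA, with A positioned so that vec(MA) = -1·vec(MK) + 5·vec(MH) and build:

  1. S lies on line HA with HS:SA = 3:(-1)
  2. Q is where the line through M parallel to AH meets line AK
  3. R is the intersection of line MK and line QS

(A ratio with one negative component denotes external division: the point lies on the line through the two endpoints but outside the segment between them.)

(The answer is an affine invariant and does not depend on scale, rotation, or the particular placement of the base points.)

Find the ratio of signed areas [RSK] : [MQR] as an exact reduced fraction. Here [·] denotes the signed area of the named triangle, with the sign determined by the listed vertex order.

[RSK]:[MQR] = -63/50

Choose coordinates M = (0, 0), K = (1, 0), H = (0, 1), A = (-1, 5).
1. S lies on line HA with HS:SA = 3:(-1) ⇒ S = (-3/2, 7)
2. Q is where the line through M parallel to AH meets line AK ⇒ Q = (-5/3, 20/3)
3. R is the intersection of line MK and line QS ⇒ R = (-5, 0)
2·[RSK] = -42, 2·[MQR] = 100/3
[RSK]:[MQR] = -42:100/3 = -63/50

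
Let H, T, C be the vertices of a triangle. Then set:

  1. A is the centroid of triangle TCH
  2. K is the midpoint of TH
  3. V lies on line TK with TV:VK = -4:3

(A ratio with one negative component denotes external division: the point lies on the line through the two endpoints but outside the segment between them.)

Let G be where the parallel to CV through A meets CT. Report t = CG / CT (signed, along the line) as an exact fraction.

Assign H = (0, 0), T = (1, 0), C = (0, 1) — the answer is frame-independent, so this choice is without loss of generality.
1. A is the centroid of triangle TCH ⇒ A = (1/3, 1/3)
2. K is the midpoint of TH ⇒ K = (1/2, 0)
3. V lies on line TK with TV:VK = -4:3 ⇒ V = (-1, 0)
through A parallel to CV: direction (-1, -1); meets CT at G = (1/2, 1/2)
G = C + t·(T−C) with t = 1/2

t = 1/2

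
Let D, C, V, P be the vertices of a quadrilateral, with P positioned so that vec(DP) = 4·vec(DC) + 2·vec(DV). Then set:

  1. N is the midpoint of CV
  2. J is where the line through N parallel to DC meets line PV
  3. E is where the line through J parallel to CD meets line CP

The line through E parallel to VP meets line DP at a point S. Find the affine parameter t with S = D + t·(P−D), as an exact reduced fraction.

Choose coordinates D = (0, 0), C = (1, 0), V = (0, 1), P = (4, 2).
1. N is the midpoint of CV ⇒ N = (1/2, 1/2)
2. J is where the line through N parallel to DC meets line PV ⇒ J = (-2, 1/2)
3. E is where the line through J parallel to CD meets line CP ⇒ E = (7/4, 1/2)
through E parallel to VP: direction (4, 1); meets DP at S = (1/4, 1/8)
S = D + t·(P−D) with t = 1/16

t = 1/16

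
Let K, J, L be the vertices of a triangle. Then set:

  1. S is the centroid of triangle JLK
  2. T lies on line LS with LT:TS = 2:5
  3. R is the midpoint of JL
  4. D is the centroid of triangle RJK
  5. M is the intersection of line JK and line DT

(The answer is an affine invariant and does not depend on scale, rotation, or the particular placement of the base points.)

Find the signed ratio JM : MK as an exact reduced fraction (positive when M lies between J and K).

JM:MK = 32/49

Work in coordinates with K = (0, 0), J = (1, 0), L = (0, 1).
1. S is the centroid of triangle JLK ⇒ S = (1/3, 1/3)
2. T lies on line LS with LT:TS = 2:5 ⇒ T = (2/21, 17/21)
3. R is the midpoint of JL ⇒ R = (1/2, 1/2)
4. D is the centroid of triangle RJK ⇒ D = (1/2, 1/6)
5. M is the intersection of line JK and line DT ⇒ M = (49/81, 0)
M = J + t·(K−J) with t = 32/81, so JM:MK = t:(1−t) = 32/81:49/81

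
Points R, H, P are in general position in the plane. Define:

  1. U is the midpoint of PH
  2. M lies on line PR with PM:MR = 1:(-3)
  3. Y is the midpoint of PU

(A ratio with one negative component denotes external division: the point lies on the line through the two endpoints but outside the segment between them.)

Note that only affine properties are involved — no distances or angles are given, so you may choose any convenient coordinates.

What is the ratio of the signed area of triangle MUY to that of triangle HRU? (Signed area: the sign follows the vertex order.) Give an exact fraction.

Assign R = (0, 0), H = (1, 0), P = (0, 1) — the answer is frame-independent, so this choice is without loss of generality.
1. U is the midpoint of PH ⇒ U = (1/2, 1/2)
2. M lies on line PR with PM:MR = 1:(-3) ⇒ M = (0, 3/2)
3. Y is the midpoint of PU ⇒ Y = (1/4, 3/4)
2·[MUY] = -1/8, 2·[HRU] = -1/2
[MUY]:[HRU] = -1/8:-1/2 = 1/4

[MUY]:[HRU] = 1/4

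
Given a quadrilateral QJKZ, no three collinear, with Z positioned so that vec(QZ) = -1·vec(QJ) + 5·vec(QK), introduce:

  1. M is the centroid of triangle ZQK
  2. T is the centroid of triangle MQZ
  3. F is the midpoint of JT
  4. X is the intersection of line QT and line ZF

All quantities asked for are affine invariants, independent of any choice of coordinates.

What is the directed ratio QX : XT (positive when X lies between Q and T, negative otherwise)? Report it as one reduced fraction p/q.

Assign Q = (0, 0), J = (1, 0), K = (0, 1), Z = (-1, 5) — the answer is frame-independent, so this choice is without loss of generality.
1. M is the centroid of triangle ZQK ⇒ M = (-1/3, 2)
2. T is the centroid of triangle MQZ ⇒ T = (-4/9, 7/3)
3. F is the midpoint of JT ⇒ F = (5/18, 7/6)
4. X is the intersection of line QT and line ZF ⇒ X = (-8/9, 14/3)
X = Q + t·(T−Q) with t = 2, so QX:XT = t:(1−t) = 2:-1

QX:XT = -2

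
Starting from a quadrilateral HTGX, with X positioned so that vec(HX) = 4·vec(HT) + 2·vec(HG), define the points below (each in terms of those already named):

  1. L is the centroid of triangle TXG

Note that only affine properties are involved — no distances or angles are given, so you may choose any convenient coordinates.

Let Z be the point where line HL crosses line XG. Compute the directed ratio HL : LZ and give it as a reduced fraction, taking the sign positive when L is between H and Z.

Choose coordinates H = (0, 0), T = (1, 0), G = (0, 1), X = (4, 2).
1. L is the centroid of triangle TXG ⇒ L = (5/3, 1)
line HL meets XG at Z = (20/7, 12/7)
L = H + t·(Z−H) with t = 7/12, so HL:LZ = 7/12:5/12

HL:LZ = 7/5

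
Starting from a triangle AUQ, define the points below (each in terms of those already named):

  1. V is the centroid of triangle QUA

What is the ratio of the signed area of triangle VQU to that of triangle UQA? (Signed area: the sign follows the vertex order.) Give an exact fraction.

Assign A = (0, 0), U = (1, 0), Q = (0, 1) — the answer is frame-independent, so this choice is without loss of generality.
1. V is the centroid of triangle QUA ⇒ V = (1/3, 1/3)
2·[VQU] = -1/3, 2·[UQA] = 1
[VQU]:[UQA] = -1/3:1 = -1/3

[VQU]:[UQA] = -1/3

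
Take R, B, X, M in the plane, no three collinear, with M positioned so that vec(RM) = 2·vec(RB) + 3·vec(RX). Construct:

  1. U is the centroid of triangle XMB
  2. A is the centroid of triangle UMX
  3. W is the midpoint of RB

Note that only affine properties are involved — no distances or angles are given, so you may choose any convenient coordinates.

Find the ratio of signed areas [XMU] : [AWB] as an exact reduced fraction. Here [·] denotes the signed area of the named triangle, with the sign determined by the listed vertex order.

Work in coordinates with R = (0, 0), B = (1, 0), X = (0, 1), M = (2, 3).
1. U is the centroid of triangle XMB ⇒ U = (1, 4/3)
2. A is the centroid of triangle UMX ⇒ A = (1, 16/9)
3. W is the midpoint of RB ⇒ W = (1/2, 0)
2·[XMU] = -4/3, 2·[AWB] = 8/9
[XMU]:[AWB] = -4/3:8/9 = -3/2

[XMU]:[AWB] = -3/2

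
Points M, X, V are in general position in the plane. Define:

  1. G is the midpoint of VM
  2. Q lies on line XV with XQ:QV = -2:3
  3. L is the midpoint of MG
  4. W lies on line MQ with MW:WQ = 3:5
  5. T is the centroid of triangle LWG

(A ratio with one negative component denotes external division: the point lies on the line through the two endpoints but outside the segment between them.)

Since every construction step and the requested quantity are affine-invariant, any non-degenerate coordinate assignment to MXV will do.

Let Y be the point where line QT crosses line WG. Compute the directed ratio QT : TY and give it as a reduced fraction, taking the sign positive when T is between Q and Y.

Assign M = (0, 0), X = (1, 0), V = (0, 1) — the answer is frame-independent, so this choice is without loss of generality.
1. G is the midpoint of VM ⇒ G = (0, 1/2)
2. Q lies on line XV with XQ:QV = -2:3 ⇒ Q = (3, -2)
3. L is the midpoint of MG ⇒ L = (0, 1/4)
4. W lies on line MQ with MW:WQ = 3:5 ⇒ W = (9/8, -3/4)
5. T is the centroid of triangle LWG ⇒ T = (3/8, 0)
line QT meets WG at Y = (27/44, -2/11)
T = Q + t·(Y−Q) with t = 11/10, so QT:TY = 11/10:-1/10

QT:TY = -11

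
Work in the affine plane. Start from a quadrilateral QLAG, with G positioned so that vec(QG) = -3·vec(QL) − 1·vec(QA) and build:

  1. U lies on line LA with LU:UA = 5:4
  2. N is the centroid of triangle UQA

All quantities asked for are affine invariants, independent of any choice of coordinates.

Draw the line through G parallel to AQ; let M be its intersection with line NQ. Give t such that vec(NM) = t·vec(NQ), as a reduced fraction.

t = 85/4

Choose coordinates Q = (0, 0), L = (1, 0), A = (0, 1), G = (-3, -1).
1. U lies on line LA with LU:UA = 5:4 ⇒ U = (4/9, 5/9)
2. N is the centroid of triangle UQA ⇒ N = (4/27, 14/27)
through G parallel to AQ: direction (0, -1); meets NQ at M = (-3, -21/2)
M = N + t·(Q−N) with t = 85/4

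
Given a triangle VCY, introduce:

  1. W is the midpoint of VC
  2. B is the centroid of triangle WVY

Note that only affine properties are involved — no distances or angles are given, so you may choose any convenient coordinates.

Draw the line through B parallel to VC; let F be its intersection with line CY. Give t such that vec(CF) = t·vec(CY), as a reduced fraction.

Set V = (0, 0), C = (1, 0), Y = (0, 1); any affine frame gives the same invariant.
1. W is the midpoint of VC ⇒ W = (1/2, 0)
2. B is the centroid of triangle WVY ⇒ B = (1/6, 1/3)
through B parallel to VC: direction (1, 0); meets CY at F = (2/3, 1/3)
F = C + t·(Y−C) with t = 1/3

t = 1/3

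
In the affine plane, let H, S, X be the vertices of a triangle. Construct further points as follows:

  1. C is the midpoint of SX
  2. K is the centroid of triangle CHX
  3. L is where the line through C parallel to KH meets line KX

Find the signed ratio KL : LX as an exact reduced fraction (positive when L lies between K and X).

KL:LX = -1/2

Choose coordinates H = (0, 0), S = (1, 0), X = (0, 1).
1. C is the midpoint of SX ⇒ C = (1/2, 1/2)
2. K is the centroid of triangle CHX ⇒ K = (1/6, 1/2)
3. L is where the line through C parallel to KH meets line KX ⇒ L = (1/3, 0)
L = K + t·(X−K) with t = -1, so KL:LX = t:(1−t) = -1:2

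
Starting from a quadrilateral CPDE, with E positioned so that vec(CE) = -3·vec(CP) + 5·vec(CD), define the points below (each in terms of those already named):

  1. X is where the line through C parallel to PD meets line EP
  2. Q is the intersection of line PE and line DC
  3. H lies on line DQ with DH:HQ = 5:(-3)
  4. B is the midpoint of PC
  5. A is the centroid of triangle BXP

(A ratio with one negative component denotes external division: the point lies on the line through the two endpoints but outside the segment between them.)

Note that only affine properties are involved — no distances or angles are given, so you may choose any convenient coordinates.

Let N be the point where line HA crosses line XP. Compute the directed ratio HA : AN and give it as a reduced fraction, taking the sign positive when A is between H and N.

HA:AN = -14/5

Choose coordinates C = (0, 0), P = (1, 0), D = (0, 1), E = (-3, 5).
1. X is where the line through C parallel to PD meets line EP ⇒ X = (5, -5)
2. Q is the intersection of line PE and line DC ⇒ Q = (0, 5/4)
3. H lies on line DQ with DH:HQ = 5:(-3) ⇒ H = (0, 13/8)
4. B is the midpoint of PC ⇒ B = (1/2, 0)
5. A is the centroid of triangle BXP ⇒ A = (13/6, -5/3)
line HA meets XP at N = (39/28, -55/112)
A = H + t·(N−H) with t = 14/9, so HA:AN = 14/9:-5/9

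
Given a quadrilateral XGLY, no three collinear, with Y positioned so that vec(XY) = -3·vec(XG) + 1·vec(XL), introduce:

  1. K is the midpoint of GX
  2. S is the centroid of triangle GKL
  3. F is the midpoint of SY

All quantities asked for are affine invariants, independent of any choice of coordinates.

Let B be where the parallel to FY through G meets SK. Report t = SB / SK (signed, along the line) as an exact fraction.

Work in coordinates with X = (0, 0), G = (1, 0), L = (0, 1), Y = (-3, 1).
1. K is the midpoint of GX ⇒ K = (1/2, 0)
2. S is the centroid of triangle GKL ⇒ S = (1/2, 1/3)
3. F is the midpoint of SY ⇒ F = (-5/4, 2/3)
through G parallel to FY: direction (-7/4, 1/3); meets SK at B = (1/2, 2/21)
B = S + t·(K−S) with t = 5/7

t = 5/7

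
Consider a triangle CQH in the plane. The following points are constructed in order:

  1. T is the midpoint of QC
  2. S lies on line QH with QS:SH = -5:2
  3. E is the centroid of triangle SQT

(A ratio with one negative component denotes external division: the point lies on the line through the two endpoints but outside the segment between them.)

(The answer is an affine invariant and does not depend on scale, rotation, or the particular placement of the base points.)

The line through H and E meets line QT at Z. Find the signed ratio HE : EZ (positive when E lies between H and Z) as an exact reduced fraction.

HE:EZ = 4/5

Choose coordinates C = (0, 0), Q = (1, 0), H = (0, 1).
1. T is the midpoint of QC ⇒ T = (1/2, 0)
2. S lies on line QH with QS:SH = -5:2 ⇒ S = (-2/3, 5/3)
3. E is the centroid of triangle SQT ⇒ E = (5/18, 5/9)
line HE meets QT at Z = (5/8, 0)
E = H + t·(Z−H) with t = 4/9, so HE:EZ = 4/9:5/9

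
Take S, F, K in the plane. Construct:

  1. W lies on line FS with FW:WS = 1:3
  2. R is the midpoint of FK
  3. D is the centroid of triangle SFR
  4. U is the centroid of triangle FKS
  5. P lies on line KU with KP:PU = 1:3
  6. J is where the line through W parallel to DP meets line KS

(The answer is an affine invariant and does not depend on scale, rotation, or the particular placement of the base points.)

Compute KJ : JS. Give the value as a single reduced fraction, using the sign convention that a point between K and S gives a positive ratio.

Choose coordinates S = (0, 0), F = (1, 0), K = (0, 1).
1. W lies on line FS with FW:WS = 1:3 ⇒ W = (3/4, 0)
2. R is the midpoint of FK ⇒ R = (1/2, 1/2)
3. D is the centroid of triangle SFR ⇒ D = (1/2, 1/6)
4. U is the centroid of triangle FKS ⇒ U = (1/3, 1/3)
5. P lies on line KU with KP:PU = 1:3 ⇒ P = (1/12, 5/6)
6. J is where the line through W parallel to DP meets line KS ⇒ J = (0, 6/5)
J = K + t·(S−K) with t = -1/5, so KJ:JS = t:(1−t) = -1/5:6/5

KJ:JS = -1/6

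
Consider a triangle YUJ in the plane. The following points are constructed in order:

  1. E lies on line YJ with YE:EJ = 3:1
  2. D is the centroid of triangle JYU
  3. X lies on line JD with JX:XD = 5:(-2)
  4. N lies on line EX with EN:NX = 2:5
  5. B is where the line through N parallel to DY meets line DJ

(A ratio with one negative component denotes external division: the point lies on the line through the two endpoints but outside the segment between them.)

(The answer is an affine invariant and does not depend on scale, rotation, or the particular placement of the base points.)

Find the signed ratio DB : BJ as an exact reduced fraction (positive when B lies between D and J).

DB:BJ = 29/55

Choose coordinates Y = (0, 0), U = (1, 0), J = (0, 1).
1. E lies on line YJ with YE:EJ = 3:1 ⇒ E = (0, 3/4)
2. D is the centroid of triangle JYU ⇒ D = (1/3, 1/3)
3. X lies on line JD with JX:XD = 5:(-2) ⇒ X = (5/9, -1/9)
4. N lies on line EX with EN:NX = 2:5 ⇒ N = (10/63, 127/252)
5. B is where the line through N parallel to DY meets line DJ ⇒ B = (55/252, 71/126)
B = D + t·(J−D) with t = 29/84, so DB:BJ = t:(1−t) = 29/84:55/84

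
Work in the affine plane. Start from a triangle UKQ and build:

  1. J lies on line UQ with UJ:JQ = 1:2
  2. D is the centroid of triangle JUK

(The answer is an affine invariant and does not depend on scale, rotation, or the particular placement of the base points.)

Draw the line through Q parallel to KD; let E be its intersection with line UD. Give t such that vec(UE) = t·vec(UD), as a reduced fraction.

Work in coordinates with U = (0, 0), K = (1, 0), Q = (0, 1).
1. J lies on line UQ with UJ:JQ = 1:2 ⇒ J = (0, 1/3)
2. D is the centroid of triangle JUK ⇒ D = (1/3, 1/9)
through Q parallel to KD: direction (-2/3, 1/9); meets UD at E = (2, 2/3)
E = U + t·(D−U) with t = 6

t = 6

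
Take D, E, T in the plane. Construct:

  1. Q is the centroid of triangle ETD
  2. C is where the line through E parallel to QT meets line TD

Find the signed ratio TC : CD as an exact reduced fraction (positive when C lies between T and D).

TC:CD = -1/2

Set D = (0, 0), E = (1, 0), T = (0, 1); any affine frame gives the same invariant.
1. Q is the centroid of triangle ETD ⇒ Q = (1/3, 1/3)
2. C is where the line through E parallel to QT meets line TD ⇒ C = (0, 2)
C = T + t·(D−T) with t = -1, so TC:CD = t:(1−t) = -1:2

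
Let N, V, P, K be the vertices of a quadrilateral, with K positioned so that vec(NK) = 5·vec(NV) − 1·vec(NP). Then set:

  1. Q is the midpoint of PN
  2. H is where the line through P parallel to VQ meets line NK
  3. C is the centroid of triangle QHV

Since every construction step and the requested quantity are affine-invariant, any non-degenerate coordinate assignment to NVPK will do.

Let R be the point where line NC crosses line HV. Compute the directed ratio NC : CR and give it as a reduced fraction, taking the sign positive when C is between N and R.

NC:CR = -5

Work in coordinates with N = (0, 0), V = (1, 0), P = (0, 1), K = (5, -1).
1. Q is the midpoint of PN ⇒ Q = (0, 1/2)
2. H is where the line through P parallel to VQ meets line NK ⇒ H = (10/3, -2/3)
3. C is the centroid of triangle QHV ⇒ C = (13/9, -1/18)
line NC meets HV at R = (52/45, -2/45)
C = N + t·(R−N) with t = 5/4, so NC:CR = 5/4:-1/4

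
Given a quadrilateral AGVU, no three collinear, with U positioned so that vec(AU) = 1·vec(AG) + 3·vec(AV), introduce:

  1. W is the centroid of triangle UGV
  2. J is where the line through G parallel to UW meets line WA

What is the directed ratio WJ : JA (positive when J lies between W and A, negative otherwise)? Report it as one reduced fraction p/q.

Choose coordinates A = (0, 0), G = (1, 0), V = (0, 1), U = (1, 3).
1. W is the centroid of triangle UGV ⇒ W = (2/3, 4/3)
2. J is where the line through G parallel to UW meets line WA ⇒ J = (5/3, 10/3)
J = W + t·(A−W) with t = -3/2, so WJ:JA = t:(1−t) = -3/2:5/2

WJ:JA = -3/5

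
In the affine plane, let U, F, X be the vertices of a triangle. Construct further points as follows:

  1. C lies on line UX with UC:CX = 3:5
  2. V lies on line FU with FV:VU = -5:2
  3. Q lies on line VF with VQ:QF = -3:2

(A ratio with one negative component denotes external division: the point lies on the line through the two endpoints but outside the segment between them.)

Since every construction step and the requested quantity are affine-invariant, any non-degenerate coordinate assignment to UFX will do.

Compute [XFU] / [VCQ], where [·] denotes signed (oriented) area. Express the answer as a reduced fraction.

Work in coordinates with U = (0, 0), F = (1, 0), X = (0, 1).
1. C lies on line UX with UC:CX = 3:5 ⇒ C = (0, 3/8)
2. V lies on line FU with FV:VU = -5:2 ⇒ V = (-2/3, 0)
3. Q lies on line VF with VQ:QF = -3:2 ⇒ Q = (13/3, 0)
2·[XFU] = -1, 2·[VCQ] = -15/8
[XFU]:[VCQ] = -1:-15/8 = 8/15

[XFU]:[VCQ] = 8/15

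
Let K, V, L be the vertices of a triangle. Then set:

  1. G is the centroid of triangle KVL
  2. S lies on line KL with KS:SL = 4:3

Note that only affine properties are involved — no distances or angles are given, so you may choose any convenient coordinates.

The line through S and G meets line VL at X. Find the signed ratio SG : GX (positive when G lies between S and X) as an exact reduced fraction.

Assign K = (0, 0), V = (1, 0), L = (0, 1) — the answer is frame-independent, so this choice is without loss of generality.
1. G is the centroid of triangle KVL ⇒ G = (1/3, 1/3)
2. S lies on line KL with KS:SL = 4:3 ⇒ S = (0, 4/7)
line SG meets VL at X = (3/2, -1/2)
G = S + t·(X−S) with t = 2/9, so SG:GX = 2/9:7/9

SG:GX = 2/7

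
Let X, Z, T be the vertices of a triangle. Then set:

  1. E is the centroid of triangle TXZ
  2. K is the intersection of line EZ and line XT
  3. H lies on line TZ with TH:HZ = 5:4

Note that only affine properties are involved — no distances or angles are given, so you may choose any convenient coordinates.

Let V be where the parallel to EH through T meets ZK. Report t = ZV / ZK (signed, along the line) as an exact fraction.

Work in coordinates with X = (0, 0), Z = (1, 0), T = (0, 1).
1. E is the centroid of triangle TXZ ⇒ E = (1/3, 1/3)
2. K is the intersection of line EZ and line XT ⇒ K = (0, 1/2)
3. H lies on line TZ with TH:HZ = 5:4 ⇒ H = (5/9, 4/9)
through T parallel to EH: direction (2/9, 1/9); meets ZK at V = (-1/2, 3/4)
V = Z + t·(K−Z) with t = 3/2

t = 3/2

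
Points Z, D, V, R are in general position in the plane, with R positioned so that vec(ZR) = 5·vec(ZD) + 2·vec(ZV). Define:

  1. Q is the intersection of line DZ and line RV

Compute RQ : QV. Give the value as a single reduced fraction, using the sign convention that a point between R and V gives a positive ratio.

Work in coordinates with Z = (0, 0), D = (1, 0), V = (0, 1), R = (5, 2).
1. Q is the intersection of line DZ and line RV ⇒ Q = (-5, 0)
Q = R + t·(V−R) with t = 2, so RQ:QV = t:(1−t) = 2:-1

RQ:QV = -2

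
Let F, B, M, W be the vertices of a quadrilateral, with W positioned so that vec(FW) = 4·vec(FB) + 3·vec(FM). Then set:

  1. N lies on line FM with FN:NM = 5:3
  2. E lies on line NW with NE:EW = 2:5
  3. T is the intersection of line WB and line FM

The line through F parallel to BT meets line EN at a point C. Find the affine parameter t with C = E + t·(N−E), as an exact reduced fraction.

Work in coordinates with F = (0, 0), B = (1, 0), M = (0, 1), W = (4, 3).
1. N lies on line FM with FN:NM = 5:3 ⇒ N = (0, 5/8)
2. E lies on line NW with NE:EW = 2:5 ⇒ E = (8/7, 73/56)
3. T is the intersection of line WB and line FM ⇒ T = (0, -1)
through F parallel to BT: direction (-1, -1); meets EN at C = (20/13, 20/13)
C = E + t·(N−E) with t = -9/26

t = -9/26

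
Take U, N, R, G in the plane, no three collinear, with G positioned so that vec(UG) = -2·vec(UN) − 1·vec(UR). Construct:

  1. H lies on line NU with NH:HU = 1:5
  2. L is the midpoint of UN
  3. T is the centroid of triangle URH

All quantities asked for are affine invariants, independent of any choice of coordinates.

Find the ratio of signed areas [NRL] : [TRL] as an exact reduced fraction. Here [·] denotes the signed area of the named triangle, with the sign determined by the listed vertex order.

[NRL]:[TRL] = -9

Choose coordinates U = (0, 0), N = (1, 0), R = (0, 1), G = (-2, -1).
1. H lies on line NU with NH:HU = 1:5 ⇒ H = (5/6, 0)
2. L is the midpoint of UN ⇒ L = (1/2, 0)
3. T is the centroid of triangle URH ⇒ T = (5/18, 1/3)
2·[NRL] = 1/2, 2·[TRL] = -1/18
[NRL]:[TRL] = 1/2:-1/18 = -9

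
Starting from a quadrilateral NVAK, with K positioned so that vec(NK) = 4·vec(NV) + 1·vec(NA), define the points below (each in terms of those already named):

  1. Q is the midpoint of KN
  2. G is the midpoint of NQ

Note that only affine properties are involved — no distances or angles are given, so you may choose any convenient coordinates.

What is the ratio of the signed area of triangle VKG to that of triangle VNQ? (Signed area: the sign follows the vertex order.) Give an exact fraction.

Assign N = (0, 0), V = (1, 0), A = (0, 1), K = (4, 1) — the answer is frame-independent, so this choice is without loss of generality.
1. Q is the midpoint of KN ⇒ Q = (2, 1/2)
2. G is the midpoint of NQ ⇒ G = (1, 1/4)
2·[VKG] = 3/4, 2·[VNQ] = -1/2
[VKG]:[VNQ] = 3/4:-1/2 = -3/2

[VKG]:[VNQ] = -3/2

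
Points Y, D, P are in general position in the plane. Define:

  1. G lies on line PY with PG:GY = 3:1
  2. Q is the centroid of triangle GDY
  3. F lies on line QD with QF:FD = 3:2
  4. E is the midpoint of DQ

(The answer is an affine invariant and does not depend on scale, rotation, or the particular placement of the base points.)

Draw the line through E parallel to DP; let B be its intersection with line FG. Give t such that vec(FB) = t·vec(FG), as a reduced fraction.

Work in coordinates with Y = (0, 0), D = (1, 0), P = (0, 1).
1. G lies on line PY with PG:GY = 3:1 ⇒ G = (0, 1/4)
2. Q is the centroid of triangle GDY ⇒ Q = (1/3, 1/12)
3. F lies on line QD with QF:FD = 3:2 ⇒ F = (11/15, 1/30)
4. E is the midpoint of DQ ⇒ E = (2/3, 1/24)
through E parallel to DP: direction (-1, 1); meets FG at B = (121/186, 43/744)
B = F + t·(G−F) with t = 7/62

t = 7/62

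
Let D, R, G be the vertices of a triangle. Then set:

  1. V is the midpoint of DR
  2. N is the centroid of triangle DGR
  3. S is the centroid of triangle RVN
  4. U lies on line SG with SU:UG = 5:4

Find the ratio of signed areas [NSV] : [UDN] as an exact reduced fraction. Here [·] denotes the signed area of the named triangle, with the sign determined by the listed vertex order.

Set D = (0, 0), R = (1, 0), G = (0, 1); any affine frame gives the same invariant.
1. V is the midpoint of DR ⇒ V = (1/2, 0)
2. N is the centroid of triangle DGR ⇒ N = (1/3, 1/3)
3. S is the centroid of triangle RVN ⇒ S = (11/18, 1/9)
4. U lies on line SG with SU:UG = 5:4 ⇒ U = (22/81, 49/81)
2·[NSV] = -1/18, 2·[UDN] = 1/9
[NSV]:[UDN] = -1/18:1/9 = -1/2

[NSV]:[UDN] = -1/2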